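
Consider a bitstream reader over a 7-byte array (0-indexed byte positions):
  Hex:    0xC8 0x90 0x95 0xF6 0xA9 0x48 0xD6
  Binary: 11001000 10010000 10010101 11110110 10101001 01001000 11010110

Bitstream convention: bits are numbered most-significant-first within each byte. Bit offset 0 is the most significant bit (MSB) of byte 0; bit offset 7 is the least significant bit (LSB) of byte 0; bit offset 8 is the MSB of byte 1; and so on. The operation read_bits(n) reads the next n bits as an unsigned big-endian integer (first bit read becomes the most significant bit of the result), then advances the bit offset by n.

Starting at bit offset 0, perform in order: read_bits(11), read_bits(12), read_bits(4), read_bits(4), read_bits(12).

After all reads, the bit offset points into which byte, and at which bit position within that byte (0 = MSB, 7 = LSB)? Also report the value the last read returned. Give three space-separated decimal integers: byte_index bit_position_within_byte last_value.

Read 1: bits[0:11] width=11 -> value=1604 (bin 11001000100); offset now 11 = byte 1 bit 3; 45 bits remain
Read 2: bits[11:23] width=12 -> value=2122 (bin 100001001010); offset now 23 = byte 2 bit 7; 33 bits remain
Read 3: bits[23:27] width=4 -> value=15 (bin 1111); offset now 27 = byte 3 bit 3; 29 bits remain
Read 4: bits[27:31] width=4 -> value=11 (bin 1011); offset now 31 = byte 3 bit 7; 25 bits remain
Read 5: bits[31:43] width=12 -> value=1354 (bin 010101001010); offset now 43 = byte 5 bit 3; 13 bits remain

Answer: 5 3 1354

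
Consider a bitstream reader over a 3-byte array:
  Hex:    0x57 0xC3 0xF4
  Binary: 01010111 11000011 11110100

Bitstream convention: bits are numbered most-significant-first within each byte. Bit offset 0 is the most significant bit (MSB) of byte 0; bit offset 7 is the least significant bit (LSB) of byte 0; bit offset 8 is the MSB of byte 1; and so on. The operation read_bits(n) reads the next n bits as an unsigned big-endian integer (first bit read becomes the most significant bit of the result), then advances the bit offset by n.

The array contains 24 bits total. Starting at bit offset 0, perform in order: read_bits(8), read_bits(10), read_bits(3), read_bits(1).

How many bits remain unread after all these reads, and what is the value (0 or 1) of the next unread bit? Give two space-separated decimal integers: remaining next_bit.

Answer: 2 0

Derivation:
Read 1: bits[0:8] width=8 -> value=87 (bin 01010111); offset now 8 = byte 1 bit 0; 16 bits remain
Read 2: bits[8:18] width=10 -> value=783 (bin 1100001111); offset now 18 = byte 2 bit 2; 6 bits remain
Read 3: bits[18:21] width=3 -> value=6 (bin 110); offset now 21 = byte 2 bit 5; 3 bits remain
Read 4: bits[21:22] width=1 -> value=1 (bin 1); offset now 22 = byte 2 bit 6; 2 bits remain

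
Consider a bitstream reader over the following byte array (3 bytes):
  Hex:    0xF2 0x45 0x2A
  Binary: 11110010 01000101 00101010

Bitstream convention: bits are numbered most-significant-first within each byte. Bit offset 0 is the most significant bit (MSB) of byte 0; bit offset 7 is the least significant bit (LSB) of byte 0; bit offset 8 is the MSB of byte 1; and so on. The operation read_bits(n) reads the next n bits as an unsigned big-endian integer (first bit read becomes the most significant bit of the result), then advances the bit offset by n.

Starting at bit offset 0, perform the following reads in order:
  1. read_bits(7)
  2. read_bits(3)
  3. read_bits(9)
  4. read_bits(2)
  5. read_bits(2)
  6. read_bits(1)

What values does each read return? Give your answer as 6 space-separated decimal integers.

Read 1: bits[0:7] width=7 -> value=121 (bin 1111001); offset now 7 = byte 0 bit 7; 17 bits remain
Read 2: bits[7:10] width=3 -> value=1 (bin 001); offset now 10 = byte 1 bit 2; 14 bits remain
Read 3: bits[10:19] width=9 -> value=41 (bin 000101001); offset now 19 = byte 2 bit 3; 5 bits remain
Read 4: bits[19:21] width=2 -> value=1 (bin 01); offset now 21 = byte 2 bit 5; 3 bits remain
Read 5: bits[21:23] width=2 -> value=1 (bin 01); offset now 23 = byte 2 bit 7; 1 bits remain
Read 6: bits[23:24] width=1 -> value=0 (bin 0); offset now 24 = byte 3 bit 0; 0 bits remain

Answer: 121 1 41 1 1 0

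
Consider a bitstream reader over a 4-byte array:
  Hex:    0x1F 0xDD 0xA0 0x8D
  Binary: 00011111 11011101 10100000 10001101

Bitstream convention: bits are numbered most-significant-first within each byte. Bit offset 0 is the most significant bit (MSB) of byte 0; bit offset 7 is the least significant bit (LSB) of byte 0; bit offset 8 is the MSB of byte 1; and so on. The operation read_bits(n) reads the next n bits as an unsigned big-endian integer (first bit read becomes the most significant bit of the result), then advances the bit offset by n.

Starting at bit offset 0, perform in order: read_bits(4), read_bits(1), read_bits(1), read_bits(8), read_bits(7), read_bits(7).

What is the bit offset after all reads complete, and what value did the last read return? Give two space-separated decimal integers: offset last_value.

Answer: 28 8

Derivation:
Read 1: bits[0:4] width=4 -> value=1 (bin 0001); offset now 4 = byte 0 bit 4; 28 bits remain
Read 2: bits[4:5] width=1 -> value=1 (bin 1); offset now 5 = byte 0 bit 5; 27 bits remain
Read 3: bits[5:6] width=1 -> value=1 (bin 1); offset now 6 = byte 0 bit 6; 26 bits remain
Read 4: bits[6:14] width=8 -> value=247 (bin 11110111); offset now 14 = byte 1 bit 6; 18 bits remain
Read 5: bits[14:21] width=7 -> value=52 (bin 0110100); offset now 21 = byte 2 bit 5; 11 bits remain
Read 6: bits[21:28] width=7 -> value=8 (bin 0001000); offset now 28 = byte 3 bit 4; 4 bits remain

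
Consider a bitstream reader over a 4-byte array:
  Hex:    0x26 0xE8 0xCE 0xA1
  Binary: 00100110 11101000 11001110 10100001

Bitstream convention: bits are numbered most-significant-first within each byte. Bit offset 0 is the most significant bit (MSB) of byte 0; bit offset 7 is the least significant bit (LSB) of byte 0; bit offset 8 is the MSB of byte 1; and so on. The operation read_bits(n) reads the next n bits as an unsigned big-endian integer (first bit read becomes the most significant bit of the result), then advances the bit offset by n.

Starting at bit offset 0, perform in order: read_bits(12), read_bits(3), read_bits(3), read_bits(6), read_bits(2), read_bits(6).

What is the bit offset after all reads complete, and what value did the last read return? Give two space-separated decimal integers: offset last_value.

Answer: 32 33

Derivation:
Read 1: bits[0:12] width=12 -> value=622 (bin 001001101110); offset now 12 = byte 1 bit 4; 20 bits remain
Read 2: bits[12:15] width=3 -> value=4 (bin 100); offset now 15 = byte 1 bit 7; 17 bits remain
Read 3: bits[15:18] width=3 -> value=3 (bin 011); offset now 18 = byte 2 bit 2; 14 bits remain
Read 4: bits[18:24] width=6 -> value=14 (bin 001110); offset now 24 = byte 3 bit 0; 8 bits remain
Read 5: bits[24:26] width=2 -> value=2 (bin 10); offset now 26 = byte 3 bit 2; 6 bits remain
Read 6: bits[26:32] width=6 -> value=33 (bin 100001); offset now 32 = byte 4 bit 0; 0 bits remain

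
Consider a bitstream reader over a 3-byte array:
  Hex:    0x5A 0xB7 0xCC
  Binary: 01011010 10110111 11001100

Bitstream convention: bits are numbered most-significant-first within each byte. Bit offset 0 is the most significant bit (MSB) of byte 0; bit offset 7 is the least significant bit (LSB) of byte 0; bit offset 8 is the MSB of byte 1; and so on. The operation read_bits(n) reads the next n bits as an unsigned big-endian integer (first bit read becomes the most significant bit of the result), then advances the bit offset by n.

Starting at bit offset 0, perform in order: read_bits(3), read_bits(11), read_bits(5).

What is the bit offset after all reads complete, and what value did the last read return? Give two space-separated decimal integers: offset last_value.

Read 1: bits[0:3] width=3 -> value=2 (bin 010); offset now 3 = byte 0 bit 3; 21 bits remain
Read 2: bits[3:14] width=11 -> value=1709 (bin 11010101101); offset now 14 = byte 1 bit 6; 10 bits remain
Read 3: bits[14:19] width=5 -> value=30 (bin 11110); offset now 19 = byte 2 bit 3; 5 bits remain

Answer: 19 30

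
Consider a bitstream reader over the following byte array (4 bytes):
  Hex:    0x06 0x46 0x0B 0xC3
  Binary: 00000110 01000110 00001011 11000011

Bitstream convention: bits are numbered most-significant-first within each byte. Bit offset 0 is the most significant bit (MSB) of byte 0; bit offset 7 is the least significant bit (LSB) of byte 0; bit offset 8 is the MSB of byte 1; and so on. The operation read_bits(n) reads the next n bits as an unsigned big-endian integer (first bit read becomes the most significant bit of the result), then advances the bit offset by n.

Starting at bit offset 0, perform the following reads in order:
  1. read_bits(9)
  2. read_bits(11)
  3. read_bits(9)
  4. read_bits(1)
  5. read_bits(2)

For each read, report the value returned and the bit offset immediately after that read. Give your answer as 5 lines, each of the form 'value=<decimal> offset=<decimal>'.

Answer: value=12 offset=9
value=1120 offset=20
value=376 offset=29
value=0 offset=30
value=3 offset=32

Derivation:
Read 1: bits[0:9] width=9 -> value=12 (bin 000001100); offset now 9 = byte 1 bit 1; 23 bits remain
Read 2: bits[9:20] width=11 -> value=1120 (bin 10001100000); offset now 20 = byte 2 bit 4; 12 bits remain
Read 3: bits[20:29] width=9 -> value=376 (bin 101111000); offset now 29 = byte 3 bit 5; 3 bits remain
Read 4: bits[29:30] width=1 -> value=0 (bin 0); offset now 30 = byte 3 bit 6; 2 bits remain
Read 5: bits[30:32] width=2 -> value=3 (bin 11); offset now 32 = byte 4 bit 0; 0 bits remain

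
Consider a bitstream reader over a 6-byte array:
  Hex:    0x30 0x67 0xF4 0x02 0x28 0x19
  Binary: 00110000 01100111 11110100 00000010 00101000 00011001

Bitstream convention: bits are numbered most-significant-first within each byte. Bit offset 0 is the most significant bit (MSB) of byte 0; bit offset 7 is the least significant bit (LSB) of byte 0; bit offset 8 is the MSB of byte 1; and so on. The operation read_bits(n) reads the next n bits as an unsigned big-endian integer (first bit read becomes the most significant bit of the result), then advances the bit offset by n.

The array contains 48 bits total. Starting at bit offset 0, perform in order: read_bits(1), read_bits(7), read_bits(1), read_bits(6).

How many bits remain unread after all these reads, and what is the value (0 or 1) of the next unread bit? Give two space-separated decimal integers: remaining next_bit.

Read 1: bits[0:1] width=1 -> value=0 (bin 0); offset now 1 = byte 0 bit 1; 47 bits remain
Read 2: bits[1:8] width=7 -> value=48 (bin 0110000); offset now 8 = byte 1 bit 0; 40 bits remain
Read 3: bits[8:9] width=1 -> value=0 (bin 0); offset now 9 = byte 1 bit 1; 39 bits remain
Read 4: bits[9:15] width=6 -> value=51 (bin 110011); offset now 15 = byte 1 bit 7; 33 bits remain

Answer: 33 1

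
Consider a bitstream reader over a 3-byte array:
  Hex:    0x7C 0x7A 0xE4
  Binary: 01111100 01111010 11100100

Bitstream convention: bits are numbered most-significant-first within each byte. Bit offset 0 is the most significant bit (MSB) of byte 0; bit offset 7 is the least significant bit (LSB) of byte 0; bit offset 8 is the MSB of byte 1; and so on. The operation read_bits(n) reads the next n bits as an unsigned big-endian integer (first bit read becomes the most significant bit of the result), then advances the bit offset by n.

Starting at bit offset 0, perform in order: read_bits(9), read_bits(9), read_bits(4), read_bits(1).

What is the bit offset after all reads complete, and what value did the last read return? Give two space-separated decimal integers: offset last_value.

Read 1: bits[0:9] width=9 -> value=248 (bin 011111000); offset now 9 = byte 1 bit 1; 15 bits remain
Read 2: bits[9:18] width=9 -> value=491 (bin 111101011); offset now 18 = byte 2 bit 2; 6 bits remain
Read 3: bits[18:22] width=4 -> value=9 (bin 1001); offset now 22 = byte 2 bit 6; 2 bits remain
Read 4: bits[22:23] width=1 -> value=0 (bin 0); offset now 23 = byte 2 bit 7; 1 bits remain

Answer: 23 0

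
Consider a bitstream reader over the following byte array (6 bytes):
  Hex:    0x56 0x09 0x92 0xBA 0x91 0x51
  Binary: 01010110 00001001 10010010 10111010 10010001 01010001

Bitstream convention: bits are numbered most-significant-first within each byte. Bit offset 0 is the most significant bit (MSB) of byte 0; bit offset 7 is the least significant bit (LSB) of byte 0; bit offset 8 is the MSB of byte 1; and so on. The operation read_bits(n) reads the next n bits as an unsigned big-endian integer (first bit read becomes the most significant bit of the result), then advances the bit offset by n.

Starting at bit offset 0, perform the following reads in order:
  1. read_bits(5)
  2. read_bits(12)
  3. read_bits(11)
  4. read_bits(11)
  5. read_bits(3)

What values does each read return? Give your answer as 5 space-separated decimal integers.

Read 1: bits[0:5] width=5 -> value=10 (bin 01010); offset now 5 = byte 0 bit 5; 43 bits remain
Read 2: bits[5:17] width=12 -> value=3091 (bin 110000010011); offset now 17 = byte 2 bit 1; 31 bits remain
Read 3: bits[17:28] width=11 -> value=299 (bin 00100101011); offset now 28 = byte 3 bit 4; 20 bits remain
Read 4: bits[28:39] width=11 -> value=1352 (bin 10101001000); offset now 39 = byte 4 bit 7; 9 bits remain
Read 5: bits[39:42] width=3 -> value=5 (bin 101); offset now 42 = byte 5 bit 2; 6 bits remain

Answer: 10 3091 299 1352 5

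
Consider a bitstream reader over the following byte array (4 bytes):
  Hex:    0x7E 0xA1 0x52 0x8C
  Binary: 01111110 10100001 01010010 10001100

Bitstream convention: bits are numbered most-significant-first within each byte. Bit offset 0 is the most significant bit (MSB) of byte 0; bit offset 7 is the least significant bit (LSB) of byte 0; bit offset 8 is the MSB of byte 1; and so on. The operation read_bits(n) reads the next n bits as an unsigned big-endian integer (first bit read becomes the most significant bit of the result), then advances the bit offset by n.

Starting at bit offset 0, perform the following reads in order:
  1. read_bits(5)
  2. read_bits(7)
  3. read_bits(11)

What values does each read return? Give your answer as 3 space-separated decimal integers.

Read 1: bits[0:5] width=5 -> value=15 (bin 01111); offset now 5 = byte 0 bit 5; 27 bits remain
Read 2: bits[5:12] width=7 -> value=106 (bin 1101010); offset now 12 = byte 1 bit 4; 20 bits remain
Read 3: bits[12:23] width=11 -> value=169 (bin 00010101001); offset now 23 = byte 2 bit 7; 9 bits remain

Answer: 15 106 169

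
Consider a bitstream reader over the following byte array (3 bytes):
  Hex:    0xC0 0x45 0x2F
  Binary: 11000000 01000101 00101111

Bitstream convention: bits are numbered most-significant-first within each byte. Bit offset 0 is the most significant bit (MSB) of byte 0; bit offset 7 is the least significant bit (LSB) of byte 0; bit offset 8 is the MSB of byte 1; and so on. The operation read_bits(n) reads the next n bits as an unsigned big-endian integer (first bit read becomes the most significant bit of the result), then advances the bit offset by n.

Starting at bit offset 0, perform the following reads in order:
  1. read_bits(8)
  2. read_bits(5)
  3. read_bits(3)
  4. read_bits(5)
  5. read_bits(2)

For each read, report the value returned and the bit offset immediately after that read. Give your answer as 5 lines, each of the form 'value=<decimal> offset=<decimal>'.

Answer: value=192 offset=8
value=8 offset=13
value=5 offset=16
value=5 offset=21
value=3 offset=23

Derivation:
Read 1: bits[0:8] width=8 -> value=192 (bin 11000000); offset now 8 = byte 1 bit 0; 16 bits remain
Read 2: bits[8:13] width=5 -> value=8 (bin 01000); offset now 13 = byte 1 bit 5; 11 bits remain
Read 3: bits[13:16] width=3 -> value=5 (bin 101); offset now 16 = byte 2 bit 0; 8 bits remain
Read 4: bits[16:21] width=5 -> value=5 (bin 00101); offset now 21 = byte 2 bit 5; 3 bits remain
Read 5: bits[21:23] width=2 -> value=3 (bin 11); offset now 23 = byte 2 bit 7; 1 bits remain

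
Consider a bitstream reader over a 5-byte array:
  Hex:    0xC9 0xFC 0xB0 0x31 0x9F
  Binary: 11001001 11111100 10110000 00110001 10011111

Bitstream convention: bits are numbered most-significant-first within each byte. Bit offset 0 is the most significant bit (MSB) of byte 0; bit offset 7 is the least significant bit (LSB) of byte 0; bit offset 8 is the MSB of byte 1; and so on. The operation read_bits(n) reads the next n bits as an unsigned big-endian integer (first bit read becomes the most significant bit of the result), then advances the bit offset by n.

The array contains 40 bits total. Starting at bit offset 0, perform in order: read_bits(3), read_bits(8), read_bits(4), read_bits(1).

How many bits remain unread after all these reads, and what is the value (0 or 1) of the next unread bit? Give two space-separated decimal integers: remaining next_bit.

Read 1: bits[0:3] width=3 -> value=6 (bin 110); offset now 3 = byte 0 bit 3; 37 bits remain
Read 2: bits[3:11] width=8 -> value=79 (bin 01001111); offset now 11 = byte 1 bit 3; 29 bits remain
Read 3: bits[11:15] width=4 -> value=14 (bin 1110); offset now 15 = byte 1 bit 7; 25 bits remain
Read 4: bits[15:16] width=1 -> value=0 (bin 0); offset now 16 = byte 2 bit 0; 24 bits remain

Answer: 24 1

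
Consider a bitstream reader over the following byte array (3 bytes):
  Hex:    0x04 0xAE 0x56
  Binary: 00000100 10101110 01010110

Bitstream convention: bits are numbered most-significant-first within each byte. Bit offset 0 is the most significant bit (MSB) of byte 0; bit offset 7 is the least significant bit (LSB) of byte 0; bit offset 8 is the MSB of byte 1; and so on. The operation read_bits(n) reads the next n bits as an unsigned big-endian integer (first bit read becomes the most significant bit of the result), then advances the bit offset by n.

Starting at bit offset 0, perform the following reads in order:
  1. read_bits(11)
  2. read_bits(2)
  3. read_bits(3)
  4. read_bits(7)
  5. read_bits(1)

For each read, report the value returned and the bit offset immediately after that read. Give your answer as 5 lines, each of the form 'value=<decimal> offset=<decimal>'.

Answer: value=37 offset=11
value=1 offset=13
value=6 offset=16
value=43 offset=23
value=0 offset=24

Derivation:
Read 1: bits[0:11] width=11 -> value=37 (bin 00000100101); offset now 11 = byte 1 bit 3; 13 bits remain
Read 2: bits[11:13] width=2 -> value=1 (bin 01); offset now 13 = byte 1 bit 5; 11 bits remain
Read 3: bits[13:16] width=3 -> value=6 (bin 110); offset now 16 = byte 2 bit 0; 8 bits remain
Read 4: bits[16:23] width=7 -> value=43 (bin 0101011); offset now 23 = byte 2 bit 7; 1 bits remain
Read 5: bits[23:24] width=1 -> value=0 (bin 0); offset now 24 = byte 3 bit 0; 0 bits remain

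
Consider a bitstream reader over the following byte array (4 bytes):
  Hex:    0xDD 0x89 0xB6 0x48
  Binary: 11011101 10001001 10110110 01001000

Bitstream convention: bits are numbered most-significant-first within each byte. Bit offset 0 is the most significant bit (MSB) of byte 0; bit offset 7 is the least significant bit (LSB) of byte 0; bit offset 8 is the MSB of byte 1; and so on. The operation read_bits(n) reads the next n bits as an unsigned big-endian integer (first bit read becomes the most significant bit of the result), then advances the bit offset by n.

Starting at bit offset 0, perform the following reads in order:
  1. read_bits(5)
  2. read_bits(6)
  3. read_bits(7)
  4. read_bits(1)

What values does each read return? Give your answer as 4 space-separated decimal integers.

Answer: 27 44 38 1

Derivation:
Read 1: bits[0:5] width=5 -> value=27 (bin 11011); offset now 5 = byte 0 bit 5; 27 bits remain
Read 2: bits[5:11] width=6 -> value=44 (bin 101100); offset now 11 = byte 1 bit 3; 21 bits remain
Read 3: bits[11:18] width=7 -> value=38 (bin 0100110); offset now 18 = byte 2 bit 2; 14 bits remain
Read 4: bits[18:19] width=1 -> value=1 (bin 1); offset now 19 = byte 2 bit 3; 13 bits remain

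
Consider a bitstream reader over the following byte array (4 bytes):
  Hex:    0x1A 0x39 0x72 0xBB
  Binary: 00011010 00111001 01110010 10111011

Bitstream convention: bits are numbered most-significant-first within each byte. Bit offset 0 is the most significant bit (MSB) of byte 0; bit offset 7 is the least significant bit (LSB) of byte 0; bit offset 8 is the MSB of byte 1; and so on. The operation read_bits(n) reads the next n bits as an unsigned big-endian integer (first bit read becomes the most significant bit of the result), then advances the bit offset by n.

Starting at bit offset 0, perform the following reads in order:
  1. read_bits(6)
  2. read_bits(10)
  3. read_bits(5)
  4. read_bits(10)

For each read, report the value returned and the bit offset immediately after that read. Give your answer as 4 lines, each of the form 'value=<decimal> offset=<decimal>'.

Read 1: bits[0:6] width=6 -> value=6 (bin 000110); offset now 6 = byte 0 bit 6; 26 bits remain
Read 2: bits[6:16] width=10 -> value=569 (bin 1000111001); offset now 16 = byte 2 bit 0; 16 bits remain
Read 3: bits[16:21] width=5 -> value=14 (bin 01110); offset now 21 = byte 2 bit 5; 11 bits remain
Read 4: bits[21:31] width=10 -> value=349 (bin 0101011101); offset now 31 = byte 3 bit 7; 1 bits remain

Answer: value=6 offset=6
value=569 offset=16
value=14 offset=21
value=349 offset=31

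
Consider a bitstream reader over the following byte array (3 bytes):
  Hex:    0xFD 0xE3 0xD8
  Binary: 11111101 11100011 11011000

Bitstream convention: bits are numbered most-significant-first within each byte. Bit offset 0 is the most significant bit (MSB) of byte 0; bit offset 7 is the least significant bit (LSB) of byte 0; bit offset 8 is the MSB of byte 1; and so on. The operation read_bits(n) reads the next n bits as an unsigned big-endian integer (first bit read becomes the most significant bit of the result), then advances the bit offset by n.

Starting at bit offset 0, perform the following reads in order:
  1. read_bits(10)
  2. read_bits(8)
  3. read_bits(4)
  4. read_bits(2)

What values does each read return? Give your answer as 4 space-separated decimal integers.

Answer: 1015 143 6 0

Derivation:
Read 1: bits[0:10] width=10 -> value=1015 (bin 1111110111); offset now 10 = byte 1 bit 2; 14 bits remain
Read 2: bits[10:18] width=8 -> value=143 (bin 10001111); offset now 18 = byte 2 bit 2; 6 bits remain
Read 3: bits[18:22] width=4 -> value=6 (bin 0110); offset now 22 = byte 2 bit 6; 2 bits remain
Read 4: bits[22:24] width=2 -> value=0 (bin 00); offset now 24 = byte 3 bit 0; 0 bits remain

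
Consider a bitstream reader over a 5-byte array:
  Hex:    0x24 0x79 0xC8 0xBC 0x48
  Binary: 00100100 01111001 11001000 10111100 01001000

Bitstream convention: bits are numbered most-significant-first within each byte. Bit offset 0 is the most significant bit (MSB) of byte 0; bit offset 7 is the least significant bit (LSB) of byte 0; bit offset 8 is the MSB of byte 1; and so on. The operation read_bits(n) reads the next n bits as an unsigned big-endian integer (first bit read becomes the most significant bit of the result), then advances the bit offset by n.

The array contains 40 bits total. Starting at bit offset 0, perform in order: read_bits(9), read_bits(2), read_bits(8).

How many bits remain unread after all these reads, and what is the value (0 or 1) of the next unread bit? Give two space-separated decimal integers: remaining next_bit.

Answer: 21 0

Derivation:
Read 1: bits[0:9] width=9 -> value=72 (bin 001001000); offset now 9 = byte 1 bit 1; 31 bits remain
Read 2: bits[9:11] width=2 -> value=3 (bin 11); offset now 11 = byte 1 bit 3; 29 bits remain
Read 3: bits[11:19] width=8 -> value=206 (bin 11001110); offset now 19 = byte 2 bit 3; 21 bits remain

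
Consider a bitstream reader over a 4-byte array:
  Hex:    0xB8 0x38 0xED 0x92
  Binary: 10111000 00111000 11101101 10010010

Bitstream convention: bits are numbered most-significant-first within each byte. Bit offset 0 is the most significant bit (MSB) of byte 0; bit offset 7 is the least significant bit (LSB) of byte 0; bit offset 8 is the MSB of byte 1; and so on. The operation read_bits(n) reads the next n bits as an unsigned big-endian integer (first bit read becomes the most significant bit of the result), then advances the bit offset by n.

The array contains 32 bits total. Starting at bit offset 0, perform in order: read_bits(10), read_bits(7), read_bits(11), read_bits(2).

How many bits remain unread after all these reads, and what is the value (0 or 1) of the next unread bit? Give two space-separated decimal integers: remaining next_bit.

Answer: 2 1

Derivation:
Read 1: bits[0:10] width=10 -> value=736 (bin 1011100000); offset now 10 = byte 1 bit 2; 22 bits remain
Read 2: bits[10:17] width=7 -> value=113 (bin 1110001); offset now 17 = byte 2 bit 1; 15 bits remain
Read 3: bits[17:28] width=11 -> value=1753 (bin 11011011001); offset now 28 = byte 3 bit 4; 4 bits remain
Read 4: bits[28:30] width=2 -> value=0 (bin 00); offset now 30 = byte 3 bit 6; 2 bits remain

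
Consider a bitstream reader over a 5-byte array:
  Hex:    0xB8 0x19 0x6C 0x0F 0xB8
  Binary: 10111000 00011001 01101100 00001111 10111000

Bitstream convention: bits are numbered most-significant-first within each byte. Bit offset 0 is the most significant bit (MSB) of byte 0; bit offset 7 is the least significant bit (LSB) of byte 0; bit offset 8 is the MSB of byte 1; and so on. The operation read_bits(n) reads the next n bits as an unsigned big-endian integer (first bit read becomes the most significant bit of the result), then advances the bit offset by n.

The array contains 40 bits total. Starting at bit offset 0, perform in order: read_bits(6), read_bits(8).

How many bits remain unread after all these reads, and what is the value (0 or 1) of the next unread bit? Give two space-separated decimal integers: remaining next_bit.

Read 1: bits[0:6] width=6 -> value=46 (bin 101110); offset now 6 = byte 0 bit 6; 34 bits remain
Read 2: bits[6:14] width=8 -> value=6 (bin 00000110); offset now 14 = byte 1 bit 6; 26 bits remain

Answer: 26 0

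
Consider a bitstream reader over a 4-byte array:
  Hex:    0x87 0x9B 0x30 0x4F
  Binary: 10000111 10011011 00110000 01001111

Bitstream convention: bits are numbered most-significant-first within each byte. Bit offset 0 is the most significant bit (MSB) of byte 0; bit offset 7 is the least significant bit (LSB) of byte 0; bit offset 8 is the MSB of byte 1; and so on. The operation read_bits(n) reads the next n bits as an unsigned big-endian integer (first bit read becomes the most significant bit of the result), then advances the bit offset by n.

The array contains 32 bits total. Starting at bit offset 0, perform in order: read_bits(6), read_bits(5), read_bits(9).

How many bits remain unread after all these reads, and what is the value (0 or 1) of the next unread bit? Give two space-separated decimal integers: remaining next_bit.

Answer: 12 0

Derivation:
Read 1: bits[0:6] width=6 -> value=33 (bin 100001); offset now 6 = byte 0 bit 6; 26 bits remain
Read 2: bits[6:11] width=5 -> value=28 (bin 11100); offset now 11 = byte 1 bit 3; 21 bits remain
Read 3: bits[11:20] width=9 -> value=435 (bin 110110011); offset now 20 = byte 2 bit 4; 12 bits remain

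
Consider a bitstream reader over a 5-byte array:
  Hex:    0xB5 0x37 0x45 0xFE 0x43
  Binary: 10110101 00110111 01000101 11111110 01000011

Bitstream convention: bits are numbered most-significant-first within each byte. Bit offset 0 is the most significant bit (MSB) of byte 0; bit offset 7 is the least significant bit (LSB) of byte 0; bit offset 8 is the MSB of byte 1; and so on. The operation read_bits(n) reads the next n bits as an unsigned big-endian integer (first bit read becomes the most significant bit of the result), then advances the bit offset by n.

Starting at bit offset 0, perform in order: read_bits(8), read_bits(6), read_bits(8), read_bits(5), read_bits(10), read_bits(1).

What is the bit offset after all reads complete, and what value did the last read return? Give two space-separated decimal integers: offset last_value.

Answer: 38 0

Derivation:
Read 1: bits[0:8] width=8 -> value=181 (bin 10110101); offset now 8 = byte 1 bit 0; 32 bits remain
Read 2: bits[8:14] width=6 -> value=13 (bin 001101); offset now 14 = byte 1 bit 6; 26 bits remain
Read 3: bits[14:22] width=8 -> value=209 (bin 11010001); offset now 22 = byte 2 bit 6; 18 bits remain
Read 4: bits[22:27] width=5 -> value=15 (bin 01111); offset now 27 = byte 3 bit 3; 13 bits remain
Read 5: bits[27:37] width=10 -> value=968 (bin 1111001000); offset now 37 = byte 4 bit 5; 3 bits remain
Read 6: bits[37:38] width=1 -> value=0 (bin 0); offset now 38 = byte 4 bit 6; 2 bits remain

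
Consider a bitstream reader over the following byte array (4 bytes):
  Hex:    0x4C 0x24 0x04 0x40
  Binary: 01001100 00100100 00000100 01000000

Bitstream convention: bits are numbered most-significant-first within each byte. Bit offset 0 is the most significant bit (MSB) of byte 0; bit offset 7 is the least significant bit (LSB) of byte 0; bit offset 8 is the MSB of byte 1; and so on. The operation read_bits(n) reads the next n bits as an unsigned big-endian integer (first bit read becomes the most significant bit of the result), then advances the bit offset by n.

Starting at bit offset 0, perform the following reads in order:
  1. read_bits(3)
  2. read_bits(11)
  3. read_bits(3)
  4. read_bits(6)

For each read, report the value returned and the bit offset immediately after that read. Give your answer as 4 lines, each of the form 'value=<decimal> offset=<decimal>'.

Read 1: bits[0:3] width=3 -> value=2 (bin 010); offset now 3 = byte 0 bit 3; 29 bits remain
Read 2: bits[3:14] width=11 -> value=777 (bin 01100001001); offset now 14 = byte 1 bit 6; 18 bits remain
Read 3: bits[14:17] width=3 -> value=0 (bin 000); offset now 17 = byte 2 bit 1; 15 bits remain
Read 4: bits[17:23] width=6 -> value=2 (bin 000010); offset now 23 = byte 2 bit 7; 9 bits remain

Answer: value=2 offset=3
value=777 offset=14
value=0 offset=17
value=2 offset=23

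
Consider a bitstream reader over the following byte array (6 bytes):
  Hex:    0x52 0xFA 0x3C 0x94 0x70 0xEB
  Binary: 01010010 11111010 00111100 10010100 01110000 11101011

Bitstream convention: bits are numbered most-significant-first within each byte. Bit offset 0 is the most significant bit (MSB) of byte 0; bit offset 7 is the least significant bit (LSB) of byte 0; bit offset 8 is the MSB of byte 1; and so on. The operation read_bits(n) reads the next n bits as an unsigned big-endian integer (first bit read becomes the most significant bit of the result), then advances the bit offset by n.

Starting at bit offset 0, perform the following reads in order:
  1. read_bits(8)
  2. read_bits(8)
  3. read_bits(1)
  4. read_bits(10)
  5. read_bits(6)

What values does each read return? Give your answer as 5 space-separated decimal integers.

Answer: 82 250 0 484 40

Derivation:
Read 1: bits[0:8] width=8 -> value=82 (bin 01010010); offset now 8 = byte 1 bit 0; 40 bits remain
Read 2: bits[8:16] width=8 -> value=250 (bin 11111010); offset now 16 = byte 2 bit 0; 32 bits remain
Read 3: bits[16:17] width=1 -> value=0 (bin 0); offset now 17 = byte 2 bit 1; 31 bits remain
Read 4: bits[17:27] width=10 -> value=484 (bin 0111100100); offset now 27 = byte 3 bit 3; 21 bits remain
Read 5: bits[27:33] width=6 -> value=40 (bin 101000); offset now 33 = byte 4 bit 1; 15 bits remain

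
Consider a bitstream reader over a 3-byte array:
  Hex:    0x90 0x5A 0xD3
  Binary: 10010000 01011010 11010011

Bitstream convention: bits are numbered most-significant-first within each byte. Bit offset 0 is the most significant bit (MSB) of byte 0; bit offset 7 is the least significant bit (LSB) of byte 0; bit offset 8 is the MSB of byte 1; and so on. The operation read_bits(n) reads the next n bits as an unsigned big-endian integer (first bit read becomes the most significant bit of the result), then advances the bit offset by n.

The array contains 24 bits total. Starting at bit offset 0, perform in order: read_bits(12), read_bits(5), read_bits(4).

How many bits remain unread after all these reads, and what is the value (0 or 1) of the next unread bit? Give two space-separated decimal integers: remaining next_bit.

Read 1: bits[0:12] width=12 -> value=2309 (bin 100100000101); offset now 12 = byte 1 bit 4; 12 bits remain
Read 2: bits[12:17] width=5 -> value=21 (bin 10101); offset now 17 = byte 2 bit 1; 7 bits remain
Read 3: bits[17:21] width=4 -> value=10 (bin 1010); offset now 21 = byte 2 bit 5; 3 bits remain

Answer: 3 0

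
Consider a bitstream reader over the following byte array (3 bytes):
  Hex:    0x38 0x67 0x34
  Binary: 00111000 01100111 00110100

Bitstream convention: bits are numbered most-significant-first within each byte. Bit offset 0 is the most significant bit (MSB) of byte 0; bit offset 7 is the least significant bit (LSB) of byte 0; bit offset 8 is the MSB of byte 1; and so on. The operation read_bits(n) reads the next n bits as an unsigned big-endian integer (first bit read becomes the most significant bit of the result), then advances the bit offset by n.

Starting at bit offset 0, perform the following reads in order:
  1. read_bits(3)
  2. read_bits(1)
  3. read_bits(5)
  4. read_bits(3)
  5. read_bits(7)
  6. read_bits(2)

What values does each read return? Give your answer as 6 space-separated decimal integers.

Read 1: bits[0:3] width=3 -> value=1 (bin 001); offset now 3 = byte 0 bit 3; 21 bits remain
Read 2: bits[3:4] width=1 -> value=1 (bin 1); offset now 4 = byte 0 bit 4; 20 bits remain
Read 3: bits[4:9] width=5 -> value=16 (bin 10000); offset now 9 = byte 1 bit 1; 15 bits remain
Read 4: bits[9:12] width=3 -> value=6 (bin 110); offset now 12 = byte 1 bit 4; 12 bits remain
Read 5: bits[12:19] width=7 -> value=57 (bin 0111001); offset now 19 = byte 2 bit 3; 5 bits remain
Read 6: bits[19:21] width=2 -> value=2 (bin 10); offset now 21 = byte 2 bit 5; 3 bits remain

Answer: 1 1 16 6 57 2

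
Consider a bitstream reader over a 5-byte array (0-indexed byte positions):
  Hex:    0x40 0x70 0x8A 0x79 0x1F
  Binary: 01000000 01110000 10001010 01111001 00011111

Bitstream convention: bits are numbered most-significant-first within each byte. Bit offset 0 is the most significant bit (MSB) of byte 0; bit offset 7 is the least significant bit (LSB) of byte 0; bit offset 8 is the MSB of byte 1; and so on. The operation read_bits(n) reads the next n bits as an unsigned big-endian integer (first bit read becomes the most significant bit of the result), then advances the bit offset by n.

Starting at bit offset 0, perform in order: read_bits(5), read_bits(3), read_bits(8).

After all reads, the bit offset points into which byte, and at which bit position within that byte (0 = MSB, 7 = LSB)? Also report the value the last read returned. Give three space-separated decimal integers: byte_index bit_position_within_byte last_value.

Answer: 2 0 112

Derivation:
Read 1: bits[0:5] width=5 -> value=8 (bin 01000); offset now 5 = byte 0 bit 5; 35 bits remain
Read 2: bits[5:8] width=3 -> value=0 (bin 000); offset now 8 = byte 1 bit 0; 32 bits remain
Read 3: bits[8:16] width=8 -> value=112 (bin 01110000); offset now 16 = byte 2 bit 0; 24 bits remain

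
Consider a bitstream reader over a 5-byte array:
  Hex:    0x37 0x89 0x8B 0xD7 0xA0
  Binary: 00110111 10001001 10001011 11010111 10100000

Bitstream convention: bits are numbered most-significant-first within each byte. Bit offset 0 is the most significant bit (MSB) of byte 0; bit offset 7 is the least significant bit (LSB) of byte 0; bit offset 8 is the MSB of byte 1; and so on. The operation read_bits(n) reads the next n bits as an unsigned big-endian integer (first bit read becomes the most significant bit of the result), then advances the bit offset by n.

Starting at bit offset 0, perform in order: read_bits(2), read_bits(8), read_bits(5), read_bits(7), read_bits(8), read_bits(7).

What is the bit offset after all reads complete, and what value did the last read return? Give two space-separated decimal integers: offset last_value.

Read 1: bits[0:2] width=2 -> value=0 (bin 00); offset now 2 = byte 0 bit 2; 38 bits remain
Read 2: bits[2:10] width=8 -> value=222 (bin 11011110); offset now 10 = byte 1 bit 2; 30 bits remain
Read 3: bits[10:15] width=5 -> value=4 (bin 00100); offset now 15 = byte 1 bit 7; 25 bits remain
Read 4: bits[15:22] width=7 -> value=98 (bin 1100010); offset now 22 = byte 2 bit 6; 18 bits remain
Read 5: bits[22:30] width=8 -> value=245 (bin 11110101); offset now 30 = byte 3 bit 6; 10 bits remain
Read 6: bits[30:37] width=7 -> value=116 (bin 1110100); offset now 37 = byte 4 bit 5; 3 bits remain

Answer: 37 116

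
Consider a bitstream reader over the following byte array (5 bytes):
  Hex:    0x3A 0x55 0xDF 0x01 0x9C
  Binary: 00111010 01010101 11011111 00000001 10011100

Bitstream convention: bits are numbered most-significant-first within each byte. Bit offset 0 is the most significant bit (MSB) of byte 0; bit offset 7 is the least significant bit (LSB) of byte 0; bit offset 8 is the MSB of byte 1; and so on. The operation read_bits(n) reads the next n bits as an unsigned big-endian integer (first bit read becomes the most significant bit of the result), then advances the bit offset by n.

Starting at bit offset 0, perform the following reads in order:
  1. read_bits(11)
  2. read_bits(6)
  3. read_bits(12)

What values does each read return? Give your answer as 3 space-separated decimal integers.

Answer: 466 43 3040

Derivation:
Read 1: bits[0:11] width=11 -> value=466 (bin 00111010010); offset now 11 = byte 1 bit 3; 29 bits remain
Read 2: bits[11:17] width=6 -> value=43 (bin 101011); offset now 17 = byte 2 bit 1; 23 bits remain
Read 3: bits[17:29] width=12 -> value=3040 (bin 101111100000); offset now 29 = byte 3 bit 5; 11 bits remain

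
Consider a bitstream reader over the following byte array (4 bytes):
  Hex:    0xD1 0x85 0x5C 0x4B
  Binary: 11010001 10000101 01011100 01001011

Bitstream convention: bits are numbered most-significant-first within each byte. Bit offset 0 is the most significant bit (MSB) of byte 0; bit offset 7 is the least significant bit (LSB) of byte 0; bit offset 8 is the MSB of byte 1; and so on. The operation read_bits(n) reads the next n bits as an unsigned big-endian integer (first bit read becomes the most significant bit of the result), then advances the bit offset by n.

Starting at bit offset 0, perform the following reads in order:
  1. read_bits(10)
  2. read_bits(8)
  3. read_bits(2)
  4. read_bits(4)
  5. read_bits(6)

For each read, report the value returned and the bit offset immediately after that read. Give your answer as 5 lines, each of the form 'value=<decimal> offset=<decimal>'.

Answer: value=838 offset=10
value=21 offset=18
value=1 offset=20
value=12 offset=24
value=18 offset=30

Derivation:
Read 1: bits[0:10] width=10 -> value=838 (bin 1101000110); offset now 10 = byte 1 bit 2; 22 bits remain
Read 2: bits[10:18] width=8 -> value=21 (bin 00010101); offset now 18 = byte 2 bit 2; 14 bits remain
Read 3: bits[18:20] width=2 -> value=1 (bin 01); offset now 20 = byte 2 bit 4; 12 bits remain
Read 4: bits[20:24] width=4 -> value=12 (bin 1100); offset now 24 = byte 3 bit 0; 8 bits remain
Read 5: bits[24:30] width=6 -> value=18 (bin 010010); offset now 30 = byte 3 bit 6; 2 bits remain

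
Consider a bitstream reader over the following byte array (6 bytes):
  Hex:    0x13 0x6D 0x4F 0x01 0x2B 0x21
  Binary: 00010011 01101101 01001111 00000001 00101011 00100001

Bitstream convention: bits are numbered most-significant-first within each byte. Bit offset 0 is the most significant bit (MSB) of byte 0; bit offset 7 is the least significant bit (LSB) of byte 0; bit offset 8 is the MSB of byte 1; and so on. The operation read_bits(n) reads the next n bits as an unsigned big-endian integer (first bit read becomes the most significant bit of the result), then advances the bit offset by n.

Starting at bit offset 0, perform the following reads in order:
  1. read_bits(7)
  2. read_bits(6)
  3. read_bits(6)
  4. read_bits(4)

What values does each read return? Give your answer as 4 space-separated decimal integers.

Answer: 9 45 42 7

Derivation:
Read 1: bits[0:7] width=7 -> value=9 (bin 0001001); offset now 7 = byte 0 bit 7; 41 bits remain
Read 2: bits[7:13] width=6 -> value=45 (bin 101101); offset now 13 = byte 1 bit 5; 35 bits remain
Read 3: bits[13:19] width=6 -> value=42 (bin 101010); offset now 19 = byte 2 bit 3; 29 bits remain
Read 4: bits[19:23] width=4 -> value=7 (bin 0111); offset now 23 = byte 2 bit 7; 25 bits remain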